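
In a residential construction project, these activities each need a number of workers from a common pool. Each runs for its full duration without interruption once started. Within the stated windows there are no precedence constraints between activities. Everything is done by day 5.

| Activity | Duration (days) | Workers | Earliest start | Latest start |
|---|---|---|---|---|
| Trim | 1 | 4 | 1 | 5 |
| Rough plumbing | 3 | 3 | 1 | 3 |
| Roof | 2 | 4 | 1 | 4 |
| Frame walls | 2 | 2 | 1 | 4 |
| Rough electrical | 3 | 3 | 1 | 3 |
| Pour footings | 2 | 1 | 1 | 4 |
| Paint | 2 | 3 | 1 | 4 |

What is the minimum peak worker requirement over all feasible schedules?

9

Early-start (Trim@1, Rough plumbing@1, Roof@1, Frame walls@1, Rough electrical@1, Pour footings@1, Paint@1) gives peak 20: d1:20  d2:16  d3:6  d4:0  d5:0.
Shift Roof→4, Rough electrical→3, Pour footings→4, Paint→2.
Schedule Trim@1, Rough plumbing@1, Roof@4, Frame walls@1, Rough electrical@3, Pour footings@4, Paint@2: d1:9  d2:8  d3:9  d4:8  d5:8 — peak 9.
Total worker-days = 42 over 5 days ⇒ peak ≥ ⌈42/5⌉ = 9, so 9 is optimal.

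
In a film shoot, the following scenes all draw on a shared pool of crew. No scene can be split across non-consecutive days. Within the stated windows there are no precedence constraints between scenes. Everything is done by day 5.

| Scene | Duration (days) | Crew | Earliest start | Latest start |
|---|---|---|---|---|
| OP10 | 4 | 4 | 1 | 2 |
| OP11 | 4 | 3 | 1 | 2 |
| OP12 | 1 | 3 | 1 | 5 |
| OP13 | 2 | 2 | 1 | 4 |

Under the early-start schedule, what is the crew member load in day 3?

7

At early start, day 3 has: OP10, OP11.
Demand: 4 + 3 = 7.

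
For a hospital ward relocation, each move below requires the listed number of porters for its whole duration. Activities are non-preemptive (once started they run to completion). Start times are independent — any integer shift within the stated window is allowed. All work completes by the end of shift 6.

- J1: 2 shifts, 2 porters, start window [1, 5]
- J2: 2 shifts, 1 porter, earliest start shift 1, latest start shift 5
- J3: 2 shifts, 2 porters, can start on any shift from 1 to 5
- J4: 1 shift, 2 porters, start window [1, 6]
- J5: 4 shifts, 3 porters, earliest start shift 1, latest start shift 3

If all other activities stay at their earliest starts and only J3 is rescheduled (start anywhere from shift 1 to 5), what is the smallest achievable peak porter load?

J3@1: s1:10  s2:8  s3:3  s4:3  s5:0  s6:0 → peak 10
J3@2: s1:8  s2:8  s3:5  s4:3  s5:0  s6:0 → peak 8
J3@3: s1:8  s2:6  s3:5  s4:5  s5:0  s6:0 → peak 8
J3@4: s1:8  s2:6  s3:3  s4:5  s5:2  s6:0 → peak 8
J3@5: s1:8  s2:6  s3:3  s4:3  s5:2  s6:2 → peak 8
Best is J3@2, peak 8.

8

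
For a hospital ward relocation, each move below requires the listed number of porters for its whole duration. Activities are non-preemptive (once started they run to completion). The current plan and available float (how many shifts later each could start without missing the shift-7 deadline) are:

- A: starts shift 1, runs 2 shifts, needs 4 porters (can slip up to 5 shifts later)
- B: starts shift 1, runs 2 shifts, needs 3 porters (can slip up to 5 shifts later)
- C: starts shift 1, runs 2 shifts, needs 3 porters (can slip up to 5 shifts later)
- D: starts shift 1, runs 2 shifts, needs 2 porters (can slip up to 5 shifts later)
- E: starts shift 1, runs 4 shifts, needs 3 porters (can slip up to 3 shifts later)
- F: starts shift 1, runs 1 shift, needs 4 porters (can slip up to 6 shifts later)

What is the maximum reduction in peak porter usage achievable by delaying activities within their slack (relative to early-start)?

13

Early-start peak: s1:19  s2:15  s3:3  s4:3  s5:0  s6:0  s7:0 ⇒ 19.
Leveled (A@1, B@3, C@5, D@1, E@3, F@7): s1:6  s2:6  s3:6  s4:6  s5:6  s6:6  s7:4 ⇒ 6.
Reduction 19 − 6 = 13.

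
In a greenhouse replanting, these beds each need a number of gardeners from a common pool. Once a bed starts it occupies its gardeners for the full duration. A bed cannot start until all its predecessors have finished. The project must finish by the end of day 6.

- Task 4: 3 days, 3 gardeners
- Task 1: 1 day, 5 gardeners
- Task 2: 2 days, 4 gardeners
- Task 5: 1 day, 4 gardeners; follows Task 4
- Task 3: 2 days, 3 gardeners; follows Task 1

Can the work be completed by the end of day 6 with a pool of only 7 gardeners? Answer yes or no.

Schedule Task 4@1, Task 1@4, Task 2@1, Task 5@5, Task 3@5: d1:7  d2:7  d3:3  d4:5  d5:7  d6:3 — peak 7 ≤ 7.

yes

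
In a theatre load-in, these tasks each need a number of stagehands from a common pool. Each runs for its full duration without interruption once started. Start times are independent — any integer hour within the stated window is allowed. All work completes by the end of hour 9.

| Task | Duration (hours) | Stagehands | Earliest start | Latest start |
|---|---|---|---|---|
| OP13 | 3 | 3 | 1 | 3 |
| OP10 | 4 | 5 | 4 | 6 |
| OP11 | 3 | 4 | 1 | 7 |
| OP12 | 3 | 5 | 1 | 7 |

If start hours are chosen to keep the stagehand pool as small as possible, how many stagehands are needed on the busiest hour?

9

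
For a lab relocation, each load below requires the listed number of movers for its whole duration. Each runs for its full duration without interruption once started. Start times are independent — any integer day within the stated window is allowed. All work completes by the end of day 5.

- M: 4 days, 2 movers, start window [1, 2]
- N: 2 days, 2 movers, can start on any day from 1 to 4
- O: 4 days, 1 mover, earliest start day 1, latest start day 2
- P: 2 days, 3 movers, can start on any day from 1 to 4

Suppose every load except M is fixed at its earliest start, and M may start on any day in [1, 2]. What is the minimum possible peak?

M@1: d1:8  d2:8  d3:3  d4:3  d5:0 → peak 8
M@2: d1:6  d2:8  d3:3  d4:3  d5:2 → peak 8
Best is M@1, peak 8.

8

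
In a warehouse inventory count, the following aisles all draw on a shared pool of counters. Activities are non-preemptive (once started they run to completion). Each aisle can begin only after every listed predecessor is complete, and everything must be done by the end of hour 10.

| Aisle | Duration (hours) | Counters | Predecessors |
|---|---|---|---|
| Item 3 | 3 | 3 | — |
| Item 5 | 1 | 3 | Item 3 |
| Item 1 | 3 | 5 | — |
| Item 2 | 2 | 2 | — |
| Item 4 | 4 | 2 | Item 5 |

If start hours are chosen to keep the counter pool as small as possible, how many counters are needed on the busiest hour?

Early-start (Item 3@1, Item 5@4, Item 1@1, Item 2@1, Item 4@5) gives peak 10: h1:10  h2:10  h3:8  h4:3  h5:2  h6:2  h7:2  h8:2  h9:0  h10:0.
Shift Item 1→5.
Schedule Item 3@1, Item 5@4, Item 1@5, Item 2@1, Item 4@5: h1:5  h2:5  h3:3  h4:3  h5:7  h6:7  h7:7  h8:2  h9:0  h10:0 — peak 7.

7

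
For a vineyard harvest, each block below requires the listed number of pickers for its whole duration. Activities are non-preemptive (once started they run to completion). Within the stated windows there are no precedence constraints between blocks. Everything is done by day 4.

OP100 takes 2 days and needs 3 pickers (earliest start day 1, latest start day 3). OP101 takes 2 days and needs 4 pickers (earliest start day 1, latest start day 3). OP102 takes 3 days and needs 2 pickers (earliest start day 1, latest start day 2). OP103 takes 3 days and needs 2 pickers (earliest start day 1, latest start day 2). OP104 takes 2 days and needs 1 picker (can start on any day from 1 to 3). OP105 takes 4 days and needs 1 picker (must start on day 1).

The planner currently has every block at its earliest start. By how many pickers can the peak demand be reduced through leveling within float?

4

Early-start peak: d1:13  d2:13  d3:5  d4:1 ⇒ 13.
Leveled (OP100@1, OP101@3, OP102@1, OP103@1, OP104@1, OP105@1): d1:9  d2:9  d3:9  d4:5 ⇒ 9.
Reduction 13 − 9 = 4.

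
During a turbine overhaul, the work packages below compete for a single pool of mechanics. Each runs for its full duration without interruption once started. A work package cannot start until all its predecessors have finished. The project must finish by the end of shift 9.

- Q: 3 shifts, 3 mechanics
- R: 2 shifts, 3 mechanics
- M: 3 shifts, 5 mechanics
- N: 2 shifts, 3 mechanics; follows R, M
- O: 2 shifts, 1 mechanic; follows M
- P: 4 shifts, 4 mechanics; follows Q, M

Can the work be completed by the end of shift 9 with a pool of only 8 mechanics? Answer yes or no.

Schedule Q@1, R@1, M@3, N@6, O@6, P@6: s1:6  s2:6  s3:8  s4:5  s5:5  s6:8  s7:8  s8:4  s9:4 — peak 8 ≤ 8.

yes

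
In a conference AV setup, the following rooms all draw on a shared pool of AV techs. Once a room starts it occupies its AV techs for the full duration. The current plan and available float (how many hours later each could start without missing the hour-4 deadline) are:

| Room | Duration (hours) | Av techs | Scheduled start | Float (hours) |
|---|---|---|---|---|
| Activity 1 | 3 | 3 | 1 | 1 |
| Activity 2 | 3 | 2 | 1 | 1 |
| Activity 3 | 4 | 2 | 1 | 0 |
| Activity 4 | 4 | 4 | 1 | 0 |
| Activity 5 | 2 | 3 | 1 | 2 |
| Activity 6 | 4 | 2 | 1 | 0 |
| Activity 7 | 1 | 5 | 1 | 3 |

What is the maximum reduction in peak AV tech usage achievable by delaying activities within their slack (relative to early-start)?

Early-start peak: h1:21  h2:16  h3:13  h4:8 ⇒ 21.
Leveled (Activity 1@1, Activity 2@1, Activity 3@1, Activity 4@1, Activity 5@1, Activity 6@1, Activity 7@4): h1:16  h2:16  h3:13  h4:13 ⇒ 16.
Reduction 21 − 16 = 5.

5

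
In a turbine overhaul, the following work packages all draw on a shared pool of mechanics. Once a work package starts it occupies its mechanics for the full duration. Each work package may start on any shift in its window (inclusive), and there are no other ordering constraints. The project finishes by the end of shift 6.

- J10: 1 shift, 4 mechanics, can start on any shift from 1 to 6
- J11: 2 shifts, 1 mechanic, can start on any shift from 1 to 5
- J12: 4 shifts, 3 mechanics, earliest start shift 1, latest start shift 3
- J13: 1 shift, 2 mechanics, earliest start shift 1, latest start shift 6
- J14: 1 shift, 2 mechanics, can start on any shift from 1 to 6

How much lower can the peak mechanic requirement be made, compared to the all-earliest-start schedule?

Early-start peak: s1:12  s2:4  s3:3  s4:3  s5:0  s6:0 ⇒ 12.
Leveled (J10@1, J11@2, J12@2, J13@6, J14@6): s1:4  s2:4  s3:4  s4:3  s5:3  s6:4 ⇒ 4.
Reduction 12 − 4 = 8.

8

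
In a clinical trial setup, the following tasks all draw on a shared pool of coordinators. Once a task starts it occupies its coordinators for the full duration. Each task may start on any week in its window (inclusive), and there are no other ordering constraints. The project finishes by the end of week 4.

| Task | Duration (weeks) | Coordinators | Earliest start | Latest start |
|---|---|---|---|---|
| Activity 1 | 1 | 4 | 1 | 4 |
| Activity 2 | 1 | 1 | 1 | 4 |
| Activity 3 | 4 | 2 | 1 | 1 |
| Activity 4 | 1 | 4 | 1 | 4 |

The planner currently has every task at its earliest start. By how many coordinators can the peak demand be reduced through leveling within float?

Early-start peak: w1:11  w2:2  w3:2  w4:2 ⇒ 11.
Leveled (Activity 1@1, Activity 2@2, Activity 3@1, Activity 4@3): w1:6  w2:3  w3:6  w4:2 ⇒ 6.
Reduction 11 − 6 = 5.

5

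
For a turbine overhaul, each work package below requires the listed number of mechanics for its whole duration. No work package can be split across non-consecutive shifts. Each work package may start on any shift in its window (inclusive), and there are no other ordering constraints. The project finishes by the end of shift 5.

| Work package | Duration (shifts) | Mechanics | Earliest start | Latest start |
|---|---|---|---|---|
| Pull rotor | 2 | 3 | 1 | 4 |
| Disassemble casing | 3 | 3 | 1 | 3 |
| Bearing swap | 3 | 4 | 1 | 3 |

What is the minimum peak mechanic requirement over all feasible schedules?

Early-start (Pull rotor@1, Disassemble casing@1, Bearing swap@1) gives peak 10: s1:10  s2:10  s3:7  s4:0  s5:0.
Shift Bearing swap→3.
Schedule Pull rotor@1, Disassemble casing@1, Bearing swap@3: s1:6  s2:6  s3:7  s4:4  s5:4 — peak 7.

7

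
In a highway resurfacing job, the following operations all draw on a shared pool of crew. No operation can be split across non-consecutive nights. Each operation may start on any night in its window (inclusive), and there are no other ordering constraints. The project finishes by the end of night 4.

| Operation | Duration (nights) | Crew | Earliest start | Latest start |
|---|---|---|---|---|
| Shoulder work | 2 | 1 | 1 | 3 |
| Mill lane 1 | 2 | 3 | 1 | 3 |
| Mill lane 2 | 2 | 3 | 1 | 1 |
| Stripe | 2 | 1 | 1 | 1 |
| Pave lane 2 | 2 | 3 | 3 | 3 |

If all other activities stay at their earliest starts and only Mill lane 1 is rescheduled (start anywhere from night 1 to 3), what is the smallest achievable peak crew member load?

6

Mill lane 1@1: n1:8  n2:8  n3:3  n4:3 → peak 8
Mill lane 1@2: n1:5  n2:8  n3:6  n4:3 → peak 8
Mill lane 1@3: n1:5  n2:5  n3:6  n4:6 → peak 6
Best is Mill lane 1@3, peak 6.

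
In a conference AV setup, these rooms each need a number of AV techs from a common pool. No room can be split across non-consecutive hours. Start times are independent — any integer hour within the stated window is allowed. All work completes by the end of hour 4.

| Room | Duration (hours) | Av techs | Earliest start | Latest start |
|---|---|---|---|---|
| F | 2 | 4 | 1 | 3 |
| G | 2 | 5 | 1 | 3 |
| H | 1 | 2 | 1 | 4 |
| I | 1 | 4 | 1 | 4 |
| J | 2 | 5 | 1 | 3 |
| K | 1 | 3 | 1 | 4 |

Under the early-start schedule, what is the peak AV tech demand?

Early-start schedule: F@1, G@1, H@1, I@1, J@1, K@1.
Load per hour: hour 1: 23, hour 2: 14, hour 3: 0, hour 4: 0.
Peak is 23.

23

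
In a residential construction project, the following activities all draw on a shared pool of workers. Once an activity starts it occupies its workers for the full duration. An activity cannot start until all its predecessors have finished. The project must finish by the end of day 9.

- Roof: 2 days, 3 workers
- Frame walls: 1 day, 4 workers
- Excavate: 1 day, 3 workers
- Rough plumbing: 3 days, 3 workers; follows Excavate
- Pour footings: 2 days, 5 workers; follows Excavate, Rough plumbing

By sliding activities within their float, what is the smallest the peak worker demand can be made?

Early-start (Roof@1, Frame walls@1, Excavate@1, Rough plumbing@2, Pour footings@5) gives peak 10: d1:10  d2:6  d3:3  d4:3  d5:5  d6:5  d7:0  d8:0  d9:0.
Shift Frame walls→3, Excavate→4, Rough plumbing→5, Pour footings→8.
Schedule Roof@1, Frame walls@3, Excavate@4, Rough plumbing@5, Pour footings@8: d1:3  d2:3  d3:4  d4:3  d5:3  d6:3  d7:3  d8:5  d9:5 — peak 5.

5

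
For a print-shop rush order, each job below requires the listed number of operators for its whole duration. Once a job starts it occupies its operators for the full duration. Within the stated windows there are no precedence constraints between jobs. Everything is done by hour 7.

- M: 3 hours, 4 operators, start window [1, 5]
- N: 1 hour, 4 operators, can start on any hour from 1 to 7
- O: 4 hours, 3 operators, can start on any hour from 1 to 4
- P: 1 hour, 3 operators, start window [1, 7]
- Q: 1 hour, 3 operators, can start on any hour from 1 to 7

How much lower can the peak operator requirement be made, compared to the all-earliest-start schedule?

10

Early-start peak: h1:17  h2:7  h3:7  h4:3  h5:0  h6:0  h7:0 ⇒ 17.
Leveled (M@1, N@4, O@1, P@5, Q@5): h1:7  h2:7  h3:7  h4:7  h5:6  h6:0  h7:0 ⇒ 7.
Reduction 17 − 7 = 10.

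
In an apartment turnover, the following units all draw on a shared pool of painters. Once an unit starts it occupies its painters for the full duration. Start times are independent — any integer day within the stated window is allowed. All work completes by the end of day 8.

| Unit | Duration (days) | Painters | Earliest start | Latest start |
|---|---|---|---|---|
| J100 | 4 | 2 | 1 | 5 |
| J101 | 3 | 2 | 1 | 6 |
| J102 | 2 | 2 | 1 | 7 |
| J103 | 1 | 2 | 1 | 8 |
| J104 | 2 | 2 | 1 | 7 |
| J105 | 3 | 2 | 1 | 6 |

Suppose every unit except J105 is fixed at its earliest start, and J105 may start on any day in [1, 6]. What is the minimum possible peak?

10

J105@1: d1:12  d2:10  d3:6  d4:2  d5:0  d6:0  d7:0  d8:0 → peak 12
J105@2: d1:10  d2:10  d3:6  d4:4  d5:0  d6:0  d7:0  d8:0 → peak 10
J105@3: d1:10  d2:8  d3:6  d4:4  d5:2  d6:0  d7:0  d8:0 → peak 10
J105@4: d1:10  d2:8  d3:4  d4:4  d5:2  d6:2  d7:0  d8:0 → peak 10
J105@5: d1:10  d2:8  d3:4  d4:2  d5:2  d6:2  d7:2  d8:0 → peak 10
J105@6: d1:10  d2:8  d3:4  d4:2  d5:0  d6:2  d7:2  d8:2 → peak 10
Best is J105@2, peak 10.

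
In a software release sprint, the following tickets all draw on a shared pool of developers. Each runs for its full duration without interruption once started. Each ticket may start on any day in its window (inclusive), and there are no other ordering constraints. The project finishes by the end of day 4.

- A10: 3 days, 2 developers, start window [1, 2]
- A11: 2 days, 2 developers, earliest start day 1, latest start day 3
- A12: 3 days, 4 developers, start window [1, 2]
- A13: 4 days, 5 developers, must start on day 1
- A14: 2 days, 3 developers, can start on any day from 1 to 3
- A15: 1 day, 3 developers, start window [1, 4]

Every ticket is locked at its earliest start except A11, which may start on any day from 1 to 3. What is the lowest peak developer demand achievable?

17

A11@1: d1:19  d2:16  d3:11  d4:5 → peak 19
A11@2: d1:17  d2:16  d3:13  d4:5 → peak 17
A11@3: d1:17  d2:14  d3:13  d4:7 → peak 17
Best is A11@2, peak 17.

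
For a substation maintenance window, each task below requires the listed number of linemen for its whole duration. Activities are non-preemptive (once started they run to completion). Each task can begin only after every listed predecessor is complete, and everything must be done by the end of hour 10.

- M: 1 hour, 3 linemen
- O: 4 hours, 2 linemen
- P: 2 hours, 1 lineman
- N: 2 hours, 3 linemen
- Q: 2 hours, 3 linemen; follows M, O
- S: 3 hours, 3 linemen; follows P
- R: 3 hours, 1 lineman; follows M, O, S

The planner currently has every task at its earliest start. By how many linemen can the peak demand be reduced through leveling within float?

Early-start peak: h1:9  h2:6  h3:5  h4:5  h5:6  h6:4  h7:1  h8:1  h9:0  h10:0 ⇒ 9.
Leveled (M@1, O@1, P@2, N@7, Q@9, S@4, R@7): h1:5  h2:3  h3:3  h4:5  h5:3  h6:3  h7:4  h8:4  h9:4  h10:3 ⇒ 5.
Reduction 9 − 5 = 4.

4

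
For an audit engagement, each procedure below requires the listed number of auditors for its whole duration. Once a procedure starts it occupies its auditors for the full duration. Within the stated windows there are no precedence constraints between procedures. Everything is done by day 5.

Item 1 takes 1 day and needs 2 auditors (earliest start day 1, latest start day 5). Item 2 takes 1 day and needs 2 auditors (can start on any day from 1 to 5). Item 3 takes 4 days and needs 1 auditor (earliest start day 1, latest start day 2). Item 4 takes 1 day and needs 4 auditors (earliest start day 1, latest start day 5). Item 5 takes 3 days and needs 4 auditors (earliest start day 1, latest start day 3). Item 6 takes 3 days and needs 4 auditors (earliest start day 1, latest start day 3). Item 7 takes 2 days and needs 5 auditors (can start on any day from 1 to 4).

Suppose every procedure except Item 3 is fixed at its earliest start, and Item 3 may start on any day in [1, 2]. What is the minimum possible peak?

21

Item 3@1: d1:22  d2:14  d3:9  d4:1  d5:0 → peak 22
Item 3@2: d1:21  d2:14  d3:9  d4:1  d5:1 → peak 21
Best is Item 3@2, peak 21.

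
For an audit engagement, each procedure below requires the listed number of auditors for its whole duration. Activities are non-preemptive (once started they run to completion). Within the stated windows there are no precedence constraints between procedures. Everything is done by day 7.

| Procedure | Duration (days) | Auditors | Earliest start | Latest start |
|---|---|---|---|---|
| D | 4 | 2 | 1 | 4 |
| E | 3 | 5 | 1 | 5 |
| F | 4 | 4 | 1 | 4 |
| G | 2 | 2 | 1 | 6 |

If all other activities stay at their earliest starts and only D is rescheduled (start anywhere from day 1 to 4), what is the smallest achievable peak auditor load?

11

D@1: d1:13  d2:13  d3:11  d4:6  d5:0  d6:0  d7:0 → peak 13
D@2: d1:11  d2:13  d3:11  d4:6  d5:2  d6:0  d7:0 → peak 13
D@3: d1:11  d2:11  d3:11  d4:6  d5:2  d6:2  d7:0 → peak 11
D@4: d1:11  d2:11  d3:9  d4:6  d5:2  d6:2  d7:2 → peak 11
Best is D@3, peak 11.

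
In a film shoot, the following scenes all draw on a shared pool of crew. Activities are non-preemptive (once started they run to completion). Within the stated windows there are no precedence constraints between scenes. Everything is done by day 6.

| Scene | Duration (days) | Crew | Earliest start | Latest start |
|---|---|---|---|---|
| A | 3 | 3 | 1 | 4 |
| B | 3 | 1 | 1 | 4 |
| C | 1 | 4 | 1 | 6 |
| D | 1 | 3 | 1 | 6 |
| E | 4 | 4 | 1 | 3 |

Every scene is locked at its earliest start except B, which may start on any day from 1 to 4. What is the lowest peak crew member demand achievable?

14

B@1: d1:15  d2:8  d3:8  d4:4  d5:0  d6:0 → peak 15
B@2: d1:14  d2:8  d3:8  d4:5  d5:0  d6:0 → peak 14
B@3: d1:14  d2:7  d3:8  d4:5  d5:1  d6:0 → peak 14
B@4: d1:14  d2:7  d3:7  d4:5  d5:1  d6:1 → peak 14
Best is B@2, peak 14.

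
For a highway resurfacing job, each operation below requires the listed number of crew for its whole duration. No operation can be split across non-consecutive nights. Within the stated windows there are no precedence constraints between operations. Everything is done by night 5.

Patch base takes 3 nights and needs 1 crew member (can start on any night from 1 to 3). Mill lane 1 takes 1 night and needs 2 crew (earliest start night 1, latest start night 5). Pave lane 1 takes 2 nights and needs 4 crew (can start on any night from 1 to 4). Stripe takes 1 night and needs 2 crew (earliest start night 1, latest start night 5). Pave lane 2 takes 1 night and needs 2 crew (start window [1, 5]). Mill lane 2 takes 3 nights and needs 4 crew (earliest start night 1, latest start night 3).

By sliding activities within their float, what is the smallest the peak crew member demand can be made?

Early-start (Patch base@1, Mill lane 1@1, Pave lane 1@1, Stripe@1, Pave lane 2@1, Mill lane 2@1) gives peak 15: n1:15  n2:9  n3:5  n4:0  n5:0.
Shift Stripe→2, Pave lane 2→3, Mill lane 2→3.
Schedule Patch base@1, Mill lane 1@1, Pave lane 1@1, Stripe@2, Pave lane 2@3, Mill lane 2@3: n1:7  n2:7  n3:7  n4:4  n5:4 — peak 7.

7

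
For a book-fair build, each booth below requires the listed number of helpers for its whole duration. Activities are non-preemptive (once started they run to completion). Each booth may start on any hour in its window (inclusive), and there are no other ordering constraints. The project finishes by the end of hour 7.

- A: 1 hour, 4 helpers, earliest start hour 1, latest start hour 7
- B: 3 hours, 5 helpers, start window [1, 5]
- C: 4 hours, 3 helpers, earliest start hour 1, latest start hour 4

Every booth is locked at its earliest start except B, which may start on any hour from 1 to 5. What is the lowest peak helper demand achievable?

B@1: h1:12  h2:8  h3:8  h4:3  h5:0  h6:0  h7:0 → peak 12
B@2: h1:7  h2:8  h3:8  h4:8  h5:0  h6:0  h7:0 → peak 8
B@3: h1:7  h2:3  h3:8  h4:8  h5:5  h6:0  h7:0 → peak 8
B@4: h1:7  h2:3  h3:3  h4:8  h5:5  h6:5  h7:0 → peak 8
B@5: h1:7  h2:3  h3:3  h4:3  h5:5  h6:5  h7:5 → peak 7
Best is B@5, peak 7.

7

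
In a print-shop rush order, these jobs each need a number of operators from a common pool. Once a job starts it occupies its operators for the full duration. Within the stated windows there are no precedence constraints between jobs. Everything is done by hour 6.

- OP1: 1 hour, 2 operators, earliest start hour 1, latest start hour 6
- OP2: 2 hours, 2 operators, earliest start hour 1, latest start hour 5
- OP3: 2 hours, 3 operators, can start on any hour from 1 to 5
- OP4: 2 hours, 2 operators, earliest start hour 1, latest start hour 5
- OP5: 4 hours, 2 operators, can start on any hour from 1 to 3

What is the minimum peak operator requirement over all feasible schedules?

5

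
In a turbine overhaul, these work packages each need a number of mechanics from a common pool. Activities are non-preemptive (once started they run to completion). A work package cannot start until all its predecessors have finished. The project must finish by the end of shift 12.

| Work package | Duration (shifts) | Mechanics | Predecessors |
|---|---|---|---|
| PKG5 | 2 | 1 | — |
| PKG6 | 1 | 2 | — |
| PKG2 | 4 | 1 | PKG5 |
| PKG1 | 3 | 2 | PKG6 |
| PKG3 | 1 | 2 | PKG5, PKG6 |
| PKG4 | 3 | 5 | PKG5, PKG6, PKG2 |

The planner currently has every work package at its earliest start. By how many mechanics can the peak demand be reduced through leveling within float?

Early-start peak: s1:3  s2:3  s3:5  s4:3  s5:1  s6:1  s7:5  s8:5  s9:5  s10:0  s11:0  s12:0 ⇒ 5.
Leveled (PKG5@1, PKG6@1, PKG2@3, PKG1@2, PKG3@3, PKG4@7): s1:3  s2:3  s3:5  s4:3  s5:1  s6:1  s7:5  s8:5  s9:5  s10:0  s11:0  s12:0 ⇒ 5.
Reduction 5 − 5 = 0.

0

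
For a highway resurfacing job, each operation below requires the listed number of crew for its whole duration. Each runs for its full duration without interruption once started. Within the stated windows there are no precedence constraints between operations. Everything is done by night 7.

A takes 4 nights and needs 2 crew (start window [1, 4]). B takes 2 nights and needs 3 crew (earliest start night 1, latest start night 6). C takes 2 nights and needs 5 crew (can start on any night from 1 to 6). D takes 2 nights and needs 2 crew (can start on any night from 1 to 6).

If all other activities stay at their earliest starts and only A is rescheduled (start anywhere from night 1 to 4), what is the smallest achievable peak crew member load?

10

A@1: n1:12  n2:12  n3:2  n4:2  n5:0  n6:0  n7:0 → peak 12
A@2: n1:10  n2:12  n3:2  n4:2  n5:2  n6:0  n7:0 → peak 12
A@3: n1:10  n2:10  n3:2  n4:2  n5:2  n6:2  n7:0 → peak 10
A@4: n1:10  n2:10  n3:0  n4:2  n5:2  n6:2  n7:2 → peak 10
Best is A@3, peak 10.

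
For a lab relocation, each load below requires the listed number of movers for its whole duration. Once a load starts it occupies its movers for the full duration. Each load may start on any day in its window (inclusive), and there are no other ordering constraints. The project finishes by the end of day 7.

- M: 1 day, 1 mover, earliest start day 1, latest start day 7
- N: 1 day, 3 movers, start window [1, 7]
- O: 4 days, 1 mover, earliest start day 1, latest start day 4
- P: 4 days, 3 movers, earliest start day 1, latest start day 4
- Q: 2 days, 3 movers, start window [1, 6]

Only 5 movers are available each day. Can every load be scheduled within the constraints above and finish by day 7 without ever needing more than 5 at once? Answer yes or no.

Schedule M@1, N@1, O@2, P@2, Q@6: d1:4  d2:4  d3:4  d4:4  d5:4  d6:3  d7:3 — peak 4 ≤ 5.

yes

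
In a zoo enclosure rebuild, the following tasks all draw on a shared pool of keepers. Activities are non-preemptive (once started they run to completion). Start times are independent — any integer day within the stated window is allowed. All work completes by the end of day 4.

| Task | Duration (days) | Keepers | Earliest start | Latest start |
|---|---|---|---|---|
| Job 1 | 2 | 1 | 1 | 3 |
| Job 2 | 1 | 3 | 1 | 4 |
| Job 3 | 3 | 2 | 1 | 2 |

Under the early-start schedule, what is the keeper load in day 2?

3

At early start, day 2 has: Job 1, Job 3.
Demand: 1 + 2 = 3.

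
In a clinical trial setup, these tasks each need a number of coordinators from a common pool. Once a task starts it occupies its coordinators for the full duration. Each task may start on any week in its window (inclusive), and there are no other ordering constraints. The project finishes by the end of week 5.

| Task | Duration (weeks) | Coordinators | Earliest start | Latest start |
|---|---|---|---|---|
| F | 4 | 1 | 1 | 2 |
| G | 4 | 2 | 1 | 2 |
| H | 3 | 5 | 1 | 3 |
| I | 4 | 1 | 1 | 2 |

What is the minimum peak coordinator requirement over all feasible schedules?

Schedule F@1, G@1, H@1, I@1: w1:9  w2:9  w3:9  w4:4  w5:0 — peak 9.
No arrangement of the 24 feasible schedules does better.

9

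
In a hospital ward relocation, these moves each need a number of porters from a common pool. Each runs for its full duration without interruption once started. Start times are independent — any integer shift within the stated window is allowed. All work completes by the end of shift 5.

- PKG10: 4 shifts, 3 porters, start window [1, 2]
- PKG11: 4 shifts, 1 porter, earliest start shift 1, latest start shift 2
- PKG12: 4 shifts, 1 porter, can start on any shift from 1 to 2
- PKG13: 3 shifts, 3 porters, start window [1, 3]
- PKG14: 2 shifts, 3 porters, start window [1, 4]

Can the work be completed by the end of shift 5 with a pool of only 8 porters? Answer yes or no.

yes

Schedule PKG10@1, PKG11@1, PKG12@1, PKG13@1, PKG14@4: s1:8  s2:8  s3:8  s4:8  s5:3 — peak 8 ≤ 8.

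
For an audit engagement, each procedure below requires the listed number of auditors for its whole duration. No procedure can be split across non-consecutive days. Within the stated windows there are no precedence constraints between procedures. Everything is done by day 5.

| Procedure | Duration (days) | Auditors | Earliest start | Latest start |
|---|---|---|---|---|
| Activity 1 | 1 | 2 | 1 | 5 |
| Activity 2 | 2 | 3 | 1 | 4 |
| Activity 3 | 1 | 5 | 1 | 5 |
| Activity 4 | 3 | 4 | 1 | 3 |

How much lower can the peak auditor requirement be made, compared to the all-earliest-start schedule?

7

Early-start peak: d1:14  d2:7  d3:4  d4:0  d5:0 ⇒ 14.
Leveled (Activity 1@1, Activity 2@1, Activity 3@5, Activity 4@2): d1:5  d2:7  d3:4  d4:4  d5:5 ⇒ 7.
Reduction 14 − 7 = 7.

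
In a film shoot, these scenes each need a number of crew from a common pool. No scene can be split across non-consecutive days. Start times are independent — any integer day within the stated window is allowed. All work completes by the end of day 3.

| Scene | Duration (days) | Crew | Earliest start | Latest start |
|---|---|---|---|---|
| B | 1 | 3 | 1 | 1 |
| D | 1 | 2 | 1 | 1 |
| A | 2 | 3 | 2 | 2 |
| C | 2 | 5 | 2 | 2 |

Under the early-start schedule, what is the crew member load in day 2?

At early start, day 2 has: A, C.
Demand: 3 + 5 = 8.

8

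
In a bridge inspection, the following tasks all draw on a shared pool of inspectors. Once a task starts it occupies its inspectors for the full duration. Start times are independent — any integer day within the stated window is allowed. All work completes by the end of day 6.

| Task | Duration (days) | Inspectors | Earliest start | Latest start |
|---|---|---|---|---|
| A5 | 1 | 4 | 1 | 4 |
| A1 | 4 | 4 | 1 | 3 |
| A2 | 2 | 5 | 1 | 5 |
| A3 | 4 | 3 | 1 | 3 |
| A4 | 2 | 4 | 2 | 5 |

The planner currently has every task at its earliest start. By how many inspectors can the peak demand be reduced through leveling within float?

5

Early-start peak: d1:16  d2:16  d3:11  d4:7  d5:0  d6:0 ⇒ 16.
Leveled (A5@1, A1@1, A2@5, A3@1, A4@2): d1:11  d2:11  d3:11  d4:7  d5:5  d6:5 ⇒ 11.
Reduction 16 − 11 = 5.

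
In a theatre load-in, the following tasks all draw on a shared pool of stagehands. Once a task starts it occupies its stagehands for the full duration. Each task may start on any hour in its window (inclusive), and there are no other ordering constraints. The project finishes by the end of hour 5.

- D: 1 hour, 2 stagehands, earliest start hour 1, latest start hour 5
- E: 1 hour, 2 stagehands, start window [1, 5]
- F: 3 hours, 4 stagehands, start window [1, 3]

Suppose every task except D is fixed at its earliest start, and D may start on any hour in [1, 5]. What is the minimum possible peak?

D@1: h1:8  h2:4  h3:4  h4:0  h5:0 → peak 8
D@2: h1:6  h2:6  h3:4  h4:0  h5:0 → peak 6
D@3: h1:6  h2:4  h3:6  h4:0  h5:0 → peak 6
D@4: h1:6  h2:4  h3:4  h4:2  h5:0 → peak 6
D@5: h1:6  h2:4  h3:4  h4:0  h5:2 → peak 6
Best is D@2, peak 6.

6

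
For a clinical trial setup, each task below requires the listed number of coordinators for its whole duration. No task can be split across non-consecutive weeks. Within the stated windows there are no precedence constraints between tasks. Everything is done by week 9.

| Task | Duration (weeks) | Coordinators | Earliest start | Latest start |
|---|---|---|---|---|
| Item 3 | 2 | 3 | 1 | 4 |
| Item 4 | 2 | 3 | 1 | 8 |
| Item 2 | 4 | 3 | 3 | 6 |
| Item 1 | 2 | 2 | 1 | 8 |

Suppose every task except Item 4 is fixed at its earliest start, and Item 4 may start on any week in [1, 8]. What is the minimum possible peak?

Item 4@1: w1:8  w2:8  w3:3  w4:3  w5:3  w6:3  w7:0  w8:0  w9:0 → peak 8
Item 4@2: w1:5  w2:8  w3:6  w4:3  w5:3  w6:3  w7:0  w8:0  w9:0 → peak 8
Item 4@3: w1:5  w2:5  w3:6  w4:6  w5:3  w6:3  w7:0  w8:0  w9:0 → peak 6
Item 4@4: w1:5  w2:5  w3:3  w4:6  w5:6  w6:3  w7:0  w8:0  w9:0 → peak 6
Item 4@5: w1:5  w2:5  w3:3  w4:3  w5:6  w6:6  w7:0  w8:0  w9:0 → peak 6
Item 4@6: w1:5  w2:5  w3:3  w4:3  w5:3  w6:6  w7:3  w8:0  w9:0 → peak 6
Item 4@7: w1:5  w2:5  w3:3  w4:3  w5:3  w6:3  w7:3  w8:3  w9:0 → peak 5
Item 4@8: w1:5  w2:5  w3:3  w4:3  w5:3  w6:3  w7:0  w8:3  w9:3 → peak 5
Best is Item 4@7, peak 5.

5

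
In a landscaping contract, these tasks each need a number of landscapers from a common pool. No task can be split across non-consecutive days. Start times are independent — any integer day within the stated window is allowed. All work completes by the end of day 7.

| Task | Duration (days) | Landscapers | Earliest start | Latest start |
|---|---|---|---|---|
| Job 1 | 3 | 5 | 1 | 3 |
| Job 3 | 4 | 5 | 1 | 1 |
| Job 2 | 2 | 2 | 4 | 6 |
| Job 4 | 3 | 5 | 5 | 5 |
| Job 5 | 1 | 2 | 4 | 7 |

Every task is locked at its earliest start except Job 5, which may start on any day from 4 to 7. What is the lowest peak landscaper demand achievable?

Job 5@4: d1:10  d2:10  d3:10  d4:9  d5:7  d6:5  d7:5 → peak 10
Job 5@5: d1:10  d2:10  d3:10  d4:7  d5:9  d6:5  d7:5 → peak 10
Job 5@6: d1:10  d2:10  d3:10  d4:7  d5:7  d6:7  d7:5 → peak 10
Job 5@7: d1:10  d2:10  d3:10  d4:7  d5:7  d6:5  d7:7 → peak 10
Best is Job 5@4, peak 10.

10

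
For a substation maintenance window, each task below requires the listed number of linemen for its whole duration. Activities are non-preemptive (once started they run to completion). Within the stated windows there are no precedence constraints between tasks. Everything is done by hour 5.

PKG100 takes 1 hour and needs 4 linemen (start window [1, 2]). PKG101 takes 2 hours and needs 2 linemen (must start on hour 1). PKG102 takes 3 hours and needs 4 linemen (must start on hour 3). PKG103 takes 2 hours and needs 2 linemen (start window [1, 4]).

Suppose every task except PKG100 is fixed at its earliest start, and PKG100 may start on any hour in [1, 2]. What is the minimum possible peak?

8

PKG100@1: h1:8  h2:4  h3:4  h4:4  h5:4 → peak 8
PKG100@2: h1:4  h2:8  h3:4  h4:4  h5:4 → peak 8
Best is PKG100@1, peak 8.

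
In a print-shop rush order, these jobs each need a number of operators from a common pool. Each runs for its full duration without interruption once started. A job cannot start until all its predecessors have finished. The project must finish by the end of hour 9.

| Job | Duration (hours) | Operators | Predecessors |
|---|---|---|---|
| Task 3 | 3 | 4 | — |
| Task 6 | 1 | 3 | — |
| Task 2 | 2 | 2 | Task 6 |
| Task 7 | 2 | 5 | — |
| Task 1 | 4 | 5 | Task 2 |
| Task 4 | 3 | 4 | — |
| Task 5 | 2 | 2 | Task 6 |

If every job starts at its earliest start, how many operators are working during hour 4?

5

At early start, hour 4 has: Task 1.
Demand: 5 = 5.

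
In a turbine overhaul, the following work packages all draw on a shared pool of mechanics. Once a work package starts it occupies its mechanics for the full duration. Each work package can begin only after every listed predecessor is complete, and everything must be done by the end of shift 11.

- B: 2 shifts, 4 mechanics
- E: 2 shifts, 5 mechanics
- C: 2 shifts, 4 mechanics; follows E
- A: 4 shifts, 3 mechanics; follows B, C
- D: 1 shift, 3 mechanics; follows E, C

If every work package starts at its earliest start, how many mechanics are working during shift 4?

At early start, shift 4 has: C.
Demand: 4 = 4.

4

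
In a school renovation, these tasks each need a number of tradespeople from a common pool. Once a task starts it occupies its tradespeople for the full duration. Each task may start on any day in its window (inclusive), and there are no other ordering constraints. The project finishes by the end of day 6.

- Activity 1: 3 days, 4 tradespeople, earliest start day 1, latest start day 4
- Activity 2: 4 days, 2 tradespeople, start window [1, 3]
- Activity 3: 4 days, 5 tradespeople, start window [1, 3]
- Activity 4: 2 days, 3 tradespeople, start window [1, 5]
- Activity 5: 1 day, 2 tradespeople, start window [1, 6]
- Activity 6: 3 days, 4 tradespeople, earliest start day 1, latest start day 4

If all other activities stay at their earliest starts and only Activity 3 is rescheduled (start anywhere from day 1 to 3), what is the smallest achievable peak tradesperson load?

15

Activity 3@1: d1:20  d2:18  d3:15  d4:7  d5:0  d6:0 → peak 20
Activity 3@2: d1:15  d2:18  d3:15  d4:7  d5:5  d6:0 → peak 18
Activity 3@3: d1:15  d2:13  d3:15  d4:7  d5:5  d6:5 → peak 15
Best is Activity 3@3, peak 15.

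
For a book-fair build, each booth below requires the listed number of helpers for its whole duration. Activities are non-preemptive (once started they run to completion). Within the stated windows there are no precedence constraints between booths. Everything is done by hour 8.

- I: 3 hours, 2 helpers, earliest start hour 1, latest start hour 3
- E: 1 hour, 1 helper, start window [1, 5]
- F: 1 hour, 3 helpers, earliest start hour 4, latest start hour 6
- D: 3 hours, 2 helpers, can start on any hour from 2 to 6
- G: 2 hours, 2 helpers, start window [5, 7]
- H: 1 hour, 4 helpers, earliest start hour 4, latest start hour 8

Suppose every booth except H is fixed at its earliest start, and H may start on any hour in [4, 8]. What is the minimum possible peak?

5

H@4: h1:3  h2:4  h3:4  h4:9  h5:2  h6:2  h7:0  h8:0 → peak 9
H@5: h1:3  h2:4  h3:4  h4:5  h5:6  h6:2  h7:0  h8:0 → peak 6
H@6: h1:3  h2:4  h3:4  h4:5  h5:2  h6:6  h7:0  h8:0 → peak 6
H@7: h1:3  h2:4  h3:4  h4:5  h5:2  h6:2  h7:4  h8:0 → peak 5
H@8: h1:3  h2:4  h3:4  h4:5  h5:2  h6:2  h7:0  h8:4 → peak 5
Best is H@7, peak 5.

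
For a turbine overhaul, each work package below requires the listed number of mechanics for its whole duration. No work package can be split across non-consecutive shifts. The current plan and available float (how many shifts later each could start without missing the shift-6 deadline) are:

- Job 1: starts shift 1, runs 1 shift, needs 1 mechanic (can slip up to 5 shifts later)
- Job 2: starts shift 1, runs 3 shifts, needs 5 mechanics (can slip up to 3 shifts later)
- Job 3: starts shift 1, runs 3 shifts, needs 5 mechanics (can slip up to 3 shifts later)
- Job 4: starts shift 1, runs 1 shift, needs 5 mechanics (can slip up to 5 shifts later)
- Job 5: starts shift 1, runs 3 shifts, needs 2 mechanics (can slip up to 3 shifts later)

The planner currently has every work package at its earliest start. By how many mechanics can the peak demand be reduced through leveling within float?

Early-start peak: s1:18  s2:12  s3:12  s4:0  s5:0  s6:0 ⇒ 18.
Leveled (Job 1@1, Job 2@1, Job 3@2, Job 4@5, Job 5@4): s1:6  s2:10  s3:10  s4:7  s5:7  s6:2 ⇒ 10.
Reduction 18 − 10 = 8.

8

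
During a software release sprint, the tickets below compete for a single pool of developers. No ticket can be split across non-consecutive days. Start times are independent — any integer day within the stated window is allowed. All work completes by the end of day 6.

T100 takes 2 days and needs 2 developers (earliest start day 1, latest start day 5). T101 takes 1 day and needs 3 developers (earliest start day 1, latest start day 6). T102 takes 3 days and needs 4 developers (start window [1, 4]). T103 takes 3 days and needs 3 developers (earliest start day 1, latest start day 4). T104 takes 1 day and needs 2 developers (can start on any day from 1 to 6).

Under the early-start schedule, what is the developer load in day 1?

At early start, day 1 has: T100, T101, T102, T103, T104.
Demand: 2 + 3 + 4 + 3 + 2 = 14.

14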